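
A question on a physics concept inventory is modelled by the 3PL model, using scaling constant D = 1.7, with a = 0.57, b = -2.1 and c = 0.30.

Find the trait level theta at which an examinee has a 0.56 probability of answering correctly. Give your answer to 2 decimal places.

P(theta) = c + (1 − c) · 1 / (1 + exp(−D·a(theta − b)))
Remove guessing floor: (0.56 − 0.30)/(1 − 0.30) = 0.3714
logit = ln(0.3714/0.6286) = -0.5261
theta = b + logit/(1.7·a) = -2.1 + (-0.5261)/0.9690 = -2.6429

-2.64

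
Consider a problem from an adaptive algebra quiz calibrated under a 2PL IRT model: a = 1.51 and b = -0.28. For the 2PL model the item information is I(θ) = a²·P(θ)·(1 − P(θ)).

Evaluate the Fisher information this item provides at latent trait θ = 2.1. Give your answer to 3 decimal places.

P = 1/(1+e^{-3.5938}) = 0.9732
P(1−P) = 0.9732 × 0.0268 = 0.0260
I = a² × P(1−P) = 1.51² × 0.0260 = 0.05938

0.059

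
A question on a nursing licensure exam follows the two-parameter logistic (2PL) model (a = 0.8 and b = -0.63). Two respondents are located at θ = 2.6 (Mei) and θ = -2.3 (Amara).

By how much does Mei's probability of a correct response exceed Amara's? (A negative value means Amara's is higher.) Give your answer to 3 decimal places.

P(θ) = 1 / (1 + exp(−a(θ − b)))
P(Mei) = 0.9298  [exponent 2.5840]
P(Amara) = 0.2082  [exponent -1.3360]
Difference = 0.9298 − 0.2082 = 0.7217

0.722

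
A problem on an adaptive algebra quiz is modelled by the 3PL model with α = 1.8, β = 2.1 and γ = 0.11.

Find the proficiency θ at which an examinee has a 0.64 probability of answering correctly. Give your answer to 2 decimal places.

P(θ) = γ + (1 − γ) · 1 / (1 + exp(−α(θ − β)))
Remove guessing floor: (0.64 − 0.11)/(1 − 0.11) = 0.5955
logit = ln(0.5955/0.4045) = 0.3868
θ = β + logit/(α) = 2.1 + 0.3868/1.8000 = 2.3149

2.31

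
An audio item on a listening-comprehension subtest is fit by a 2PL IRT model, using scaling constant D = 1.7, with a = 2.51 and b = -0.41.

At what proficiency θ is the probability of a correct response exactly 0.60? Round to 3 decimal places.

-0.315

P(θ) = 1 / (1 + exp(−D·a(θ − b)))
logit = ln(0.6000/0.4000) = 0.4055
θ = b + logit/(1.7·a) = -0.41 + 0.4055/4.2670 = -0.3150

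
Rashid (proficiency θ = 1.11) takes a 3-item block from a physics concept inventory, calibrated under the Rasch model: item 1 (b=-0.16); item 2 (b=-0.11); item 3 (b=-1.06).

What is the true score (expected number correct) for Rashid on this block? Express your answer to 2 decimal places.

2.45

P(θ) = 1 / (1 + exp(−(θ − b)))
P_1 = 1/(1+e^{-1.2700}) = 0.7807
P_2 = 1/(1+e^{-1.2200}) = 0.7721
P_3 = 1/(1+e^{-2.1700}) = 0.8975
E[score] = 0.7807 + 0.7721 + 0.8975 = 2.4503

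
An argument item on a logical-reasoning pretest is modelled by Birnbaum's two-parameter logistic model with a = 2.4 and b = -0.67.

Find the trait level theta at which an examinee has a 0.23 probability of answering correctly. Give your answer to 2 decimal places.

P(theta) = 1 / (1 + exp(−a(theta − b)))
logit = ln(0.2300/0.7700) = -1.2083
theta = b + logit/(a) = -0.67 + (-1.2083)/2.4000 = -1.1735

-1.17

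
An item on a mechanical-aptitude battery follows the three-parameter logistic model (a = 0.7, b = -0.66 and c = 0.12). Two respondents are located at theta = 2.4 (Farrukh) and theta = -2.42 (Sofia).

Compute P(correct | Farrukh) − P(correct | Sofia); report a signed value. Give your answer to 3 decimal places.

P(theta) = c + (1 − c) · 1 / (1 + exp(−a(theta − b)))
P(Farrukh) = 0.9075  [exponent 2.1420]
P(Sofia) = 0.3187  [exponent -1.2320]
Difference = 0.9075 − 0.3187 = 0.5888

0.589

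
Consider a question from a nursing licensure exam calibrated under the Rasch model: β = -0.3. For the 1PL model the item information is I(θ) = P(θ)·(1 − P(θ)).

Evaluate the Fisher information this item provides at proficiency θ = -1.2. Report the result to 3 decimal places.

P = 1/(1+e^{0.9000}) = 0.2891
P(1−P) = 0.2891 × 0.7109 = 0.2055
I = P(1−P) = 0.20550

0.206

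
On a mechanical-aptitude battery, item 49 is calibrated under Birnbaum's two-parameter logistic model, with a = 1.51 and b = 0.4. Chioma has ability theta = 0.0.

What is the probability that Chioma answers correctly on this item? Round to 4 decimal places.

0.3534

P(theta) = 1 / (1 + exp(−a(theta − b)))
Exponent: 1.51 × (0.0 − 0.4) = -0.6040
1/(1 + e^{0.6040}) = 0.3534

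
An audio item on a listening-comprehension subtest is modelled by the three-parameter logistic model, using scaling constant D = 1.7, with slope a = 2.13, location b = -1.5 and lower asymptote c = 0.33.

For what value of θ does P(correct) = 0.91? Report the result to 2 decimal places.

-0.99

P(θ) = c + (1 − c) · 1 / (1 + exp(−D·a(θ − b)))
Remove guessing floor: (0.91 − 0.33)/(1 − 0.33) = 0.8657
logit = ln(0.8657/0.1343) = 1.8632
θ = b + logit/(1.7·a) = -1.5 + 1.8632/3.6210 = -0.9854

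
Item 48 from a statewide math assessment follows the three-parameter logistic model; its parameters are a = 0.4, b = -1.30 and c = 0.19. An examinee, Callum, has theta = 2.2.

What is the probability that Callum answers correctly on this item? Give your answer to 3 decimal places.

P(theta) = c + (1 − c) · 1 / (1 + exp(−a(theta − b)))
Exponent: 0.4 × (2.2 − (-1.30)) = 1.4000
1/(1 + e^{-1.4000}) = 0.8022
P = 0.19 + 0.81 × 0.8022 = 0.8398

0.840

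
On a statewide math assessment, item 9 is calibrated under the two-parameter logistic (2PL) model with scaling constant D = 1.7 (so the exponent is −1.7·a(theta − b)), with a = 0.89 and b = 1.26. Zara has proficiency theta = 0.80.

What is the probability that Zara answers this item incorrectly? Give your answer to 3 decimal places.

P(theta) = 1 / (1 + exp(−D·a(theta − b)))
Exponent: 1.7 × 0.89 × (0.80 − 1.26) = -0.6960
1/(1 + e^{0.6960}) = 0.3327
P = 0.3327
P(incorrect) = 1 − 0.3327 = 0.6673

0.667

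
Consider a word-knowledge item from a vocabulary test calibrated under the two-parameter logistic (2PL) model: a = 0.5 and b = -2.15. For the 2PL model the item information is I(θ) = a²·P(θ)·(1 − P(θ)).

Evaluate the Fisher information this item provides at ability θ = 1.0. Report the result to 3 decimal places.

0.036

P = 1/(1+e^{-1.5750}) = 0.8285
P(1−P) = 0.8285 × 0.1715 = 0.1421
I = a² × P(1−P) = 0.5² × 0.1421 = 0.03552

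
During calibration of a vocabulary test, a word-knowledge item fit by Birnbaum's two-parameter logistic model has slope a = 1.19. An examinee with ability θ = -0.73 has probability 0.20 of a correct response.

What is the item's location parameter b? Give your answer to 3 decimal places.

0.435

P(θ) = 1 / (1 + exp(−a(θ − b)))
logit(0.20) = ln(0.20/0.80) = -1.3863
b = θ − logit/(a) = -0.73 − (-1.3863)/1.1900 = 0.4350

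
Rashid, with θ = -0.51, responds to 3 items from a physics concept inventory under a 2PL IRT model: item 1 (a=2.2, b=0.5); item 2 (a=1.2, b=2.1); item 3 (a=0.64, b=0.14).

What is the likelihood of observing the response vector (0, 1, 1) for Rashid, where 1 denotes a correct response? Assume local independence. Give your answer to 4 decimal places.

0.0150

P(θ) = 1 / (1 + exp(−a(θ − b)))
P_1 = 1/(1+e^{2.2220}) = 0.0978
P_2 = 1/(1+e^{3.1320}) = 0.0418
P_3 = 1/(1+e^{0.4160}) = 0.3975
L = (1−P_1) × P_2 × P_3 = 0.9022 × 0.0418 × 0.3975 = 0.01499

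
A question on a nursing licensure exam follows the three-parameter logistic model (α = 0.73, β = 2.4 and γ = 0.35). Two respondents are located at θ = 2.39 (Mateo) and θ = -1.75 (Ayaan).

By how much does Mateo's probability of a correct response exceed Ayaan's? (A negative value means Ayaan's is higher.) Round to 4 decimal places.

P(θ) = γ + (1 − γ) · 1 / (1 + exp(−α(θ − β)))
P(Mateo) = 0.6738  [exponent -0.0073]
P(Ayaan) = 0.3800  [exponent -3.0295]
Difference = 0.6738 − 0.3800 = 0.2938

0.2938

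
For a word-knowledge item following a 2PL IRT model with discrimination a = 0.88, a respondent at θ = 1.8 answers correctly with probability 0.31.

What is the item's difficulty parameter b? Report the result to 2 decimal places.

P(θ) = 1 / (1 + exp(−a(θ − b)))
logit(0.31) = ln(0.31/0.69) = -0.8001
b = θ − logit/(a) = 1.8 − (-0.8001)/0.8800 = 2.7092

2.71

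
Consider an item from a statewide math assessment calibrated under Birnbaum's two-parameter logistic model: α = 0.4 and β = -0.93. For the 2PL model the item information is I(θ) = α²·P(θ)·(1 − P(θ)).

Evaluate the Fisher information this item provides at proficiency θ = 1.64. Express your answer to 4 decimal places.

P = 1/(1+e^{-1.0280}) = 0.7365
P(1−P) = 0.7365 × 0.2635 = 0.1941
I = α² × P(1−P) = 0.4² × 0.1941 = 0.03105

0.0310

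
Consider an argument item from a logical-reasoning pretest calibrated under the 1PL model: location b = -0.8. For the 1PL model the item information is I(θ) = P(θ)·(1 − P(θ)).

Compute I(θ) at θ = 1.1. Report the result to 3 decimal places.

0.113

P = 1/(1+e^{-1.9000}) = 0.8699
P(1−P) = 0.8699 × 0.1301 = 0.1132
I = P(1−P) = 0.11318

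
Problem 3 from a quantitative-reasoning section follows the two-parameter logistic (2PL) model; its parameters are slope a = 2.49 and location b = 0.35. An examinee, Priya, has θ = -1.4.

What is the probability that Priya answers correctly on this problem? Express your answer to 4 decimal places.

P(θ) = 1 / (1 + exp(−a(θ − b)))
Exponent: 2.49 × (-1.4 − 0.35) = -4.3575
1/(1 + e^{4.3575}) = 0.0126

0.0126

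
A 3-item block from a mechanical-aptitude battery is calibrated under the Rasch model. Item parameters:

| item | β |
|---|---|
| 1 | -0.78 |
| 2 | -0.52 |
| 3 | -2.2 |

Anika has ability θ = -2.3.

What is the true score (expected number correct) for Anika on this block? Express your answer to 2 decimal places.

P(θ) = 1 / (1 + exp(−(θ − β)))
P_1 = 1/(1+e^{1.5200}) = 0.1795
P_2 = 1/(1+e^{1.7800}) = 0.1443
P_3 = 1/(1+e^{0.1000}) = 0.4750
E[score] = 0.1795 + 0.1443 + 0.4750 = 0.7988

0.80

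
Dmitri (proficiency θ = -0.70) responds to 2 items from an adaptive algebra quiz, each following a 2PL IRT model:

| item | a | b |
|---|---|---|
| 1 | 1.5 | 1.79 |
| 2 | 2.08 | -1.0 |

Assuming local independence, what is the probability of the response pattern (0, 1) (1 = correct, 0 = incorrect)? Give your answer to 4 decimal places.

0.6359

P(θ) = 1 / (1 + exp(−a(θ − b)))
P_1 = 1/(1+e^{3.7350}) = 0.0233
P_2 = 1/(1+e^{-0.6240}) = 0.6511
L = (1−P_1) × P_2 = 0.9767 × 0.6511 = 0.63595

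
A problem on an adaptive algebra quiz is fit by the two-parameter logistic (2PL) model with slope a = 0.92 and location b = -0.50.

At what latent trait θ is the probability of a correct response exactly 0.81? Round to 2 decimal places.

1.08

P(θ) = 1 / (1 + exp(−a(θ − b)))
logit = ln(0.8100/0.1900) = 1.4500
θ = b + logit/(a) = -0.50 + 1.4500/0.9200 = 1.0761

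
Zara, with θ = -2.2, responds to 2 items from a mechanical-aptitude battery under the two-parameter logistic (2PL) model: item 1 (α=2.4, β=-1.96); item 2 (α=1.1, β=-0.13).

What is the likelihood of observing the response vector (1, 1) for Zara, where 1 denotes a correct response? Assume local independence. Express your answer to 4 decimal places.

P(θ) = 1 / (1 + exp(−α(θ − β)))
P_1 = 1/(1+e^{0.5760}) = 0.3599
P_2 = 1/(1+e^{2.2770}) = 0.0930
L = P_1 × P_2 = 0.3599 × 0.0930 = 0.03348

0.0335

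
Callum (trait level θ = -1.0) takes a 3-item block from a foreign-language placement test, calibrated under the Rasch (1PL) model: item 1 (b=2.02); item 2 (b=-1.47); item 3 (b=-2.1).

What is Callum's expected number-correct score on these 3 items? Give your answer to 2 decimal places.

1.41

P(θ) = 1 / (1 + exp(−(θ − b)))
P_1 = 1/(1+e^{3.0200}) = 0.0465
P_2 = 1/(1+e^{-0.4700}) = 0.6154
P_3 = 1/(1+e^{-1.1000}) = 0.7503
E[score] = 0.0465 + 0.6154 + 0.7503 = 1.4122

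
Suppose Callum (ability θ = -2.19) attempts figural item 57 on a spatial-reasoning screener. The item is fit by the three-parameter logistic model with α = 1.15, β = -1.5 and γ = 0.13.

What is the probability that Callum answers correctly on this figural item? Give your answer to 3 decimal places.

0.401

P(θ) = γ + (1 − γ) · 1 / (1 + exp(−α(θ − β)))
Exponent: 1.15 × (-2.19 − (-1.5)) = -0.7935
1/(1 + e^{0.7935}) = 0.3114
P = 0.13 + 0.87 × 0.3114 = 0.4009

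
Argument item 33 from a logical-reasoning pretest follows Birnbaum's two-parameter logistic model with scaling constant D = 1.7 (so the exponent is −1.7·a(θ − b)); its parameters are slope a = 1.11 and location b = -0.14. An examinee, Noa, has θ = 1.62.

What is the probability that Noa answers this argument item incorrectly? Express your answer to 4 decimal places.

0.0349

P(θ) = 1 / (1 + exp(−D·a(θ − b)))
Exponent: 1.7 × 1.11 × (1.62 − (-0.14)) = 3.3211
1/(1 + e^{-3.3211}) = 0.9651
P = 0.9651
P(incorrect) = 1 − 0.9651 = 0.0349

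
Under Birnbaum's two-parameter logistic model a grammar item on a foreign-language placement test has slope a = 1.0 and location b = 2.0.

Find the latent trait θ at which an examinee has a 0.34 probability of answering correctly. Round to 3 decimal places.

P(θ) = 1 / (1 + exp(−a(θ − b)))
logit = ln(0.3400/0.6600) = -0.6633
θ = b + logit/(a) = 2.0 + (-0.6633)/1.0000 = 1.3367

1.337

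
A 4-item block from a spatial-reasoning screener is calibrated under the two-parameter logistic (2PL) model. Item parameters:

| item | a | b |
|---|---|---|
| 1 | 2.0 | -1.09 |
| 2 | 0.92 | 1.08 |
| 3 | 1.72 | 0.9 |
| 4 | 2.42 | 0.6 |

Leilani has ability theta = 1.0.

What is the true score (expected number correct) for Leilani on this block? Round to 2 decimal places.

P(theta) = 1 / (1 + exp(−a(theta − b)))
P_1 = 1/(1+e^{-4.1800}) = 0.9849
P_2 = 1/(1+e^{0.0736}) = 0.4816
P_3 = 1/(1+e^{-0.1720}) = 0.5429
P_4 = 1/(1+e^{-0.9680}) = 0.7247
E[score] = 0.9849 + 0.4816 + 0.5429 + 0.7247 = 2.7342

2.73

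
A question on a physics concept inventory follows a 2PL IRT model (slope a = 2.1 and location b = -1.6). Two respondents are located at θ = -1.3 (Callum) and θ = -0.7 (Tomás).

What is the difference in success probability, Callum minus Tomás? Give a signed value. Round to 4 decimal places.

-0.2163

P(θ) = 1 / (1 + exp(−a(θ − b)))
P(Callum) = 0.6525  [exponent 0.6300]
P(Tomás) = 0.8688  [exponent 1.8900]
Difference = 0.6525 − 0.8688 = -0.2163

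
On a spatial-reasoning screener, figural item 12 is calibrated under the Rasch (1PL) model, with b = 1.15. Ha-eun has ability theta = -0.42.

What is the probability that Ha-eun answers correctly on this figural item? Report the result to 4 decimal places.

0.1722

P(theta) = 1 / (1 + exp(−(theta − b)))
Exponent: (-0.42 − 1.15) = -1.5700
1/(1 + e^{1.5700}) = 0.1722
P = 0.1722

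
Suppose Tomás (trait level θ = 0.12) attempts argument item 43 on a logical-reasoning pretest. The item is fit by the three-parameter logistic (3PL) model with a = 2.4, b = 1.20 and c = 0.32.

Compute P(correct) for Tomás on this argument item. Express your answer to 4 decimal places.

0.3674

P(θ) = c + (1 − c) · 1 / (1 + exp(−a(θ − b)))
Exponent: 2.4 × (0.12 − 1.20) = -2.5920
1/(1 + e^{2.5920}) = 0.0697
P = 0.32 + 0.68 × 0.0697 = 0.3674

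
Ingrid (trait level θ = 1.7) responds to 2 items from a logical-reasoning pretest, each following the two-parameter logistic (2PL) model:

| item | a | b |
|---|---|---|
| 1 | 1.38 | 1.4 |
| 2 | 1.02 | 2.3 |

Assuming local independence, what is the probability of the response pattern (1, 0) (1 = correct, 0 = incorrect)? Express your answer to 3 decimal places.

P(θ) = 1 / (1 + exp(−a(θ − b)))
P_1 = 1/(1+e^{-0.4140}) = 0.6020
P_2 = 1/(1+e^{0.6120}) = 0.3516
L = P_1 × (1−P_2) = 0.6020 × 0.6484 = 0.39037

0.390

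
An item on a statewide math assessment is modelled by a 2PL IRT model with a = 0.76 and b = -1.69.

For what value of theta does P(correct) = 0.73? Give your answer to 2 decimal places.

P(theta) = 1 / (1 + exp(−a(theta − b)))
logit = ln(0.7300/0.2700) = 0.9946
theta = b + logit/(a) = -1.69 + 0.9946/0.7600 = -0.3813

-0.38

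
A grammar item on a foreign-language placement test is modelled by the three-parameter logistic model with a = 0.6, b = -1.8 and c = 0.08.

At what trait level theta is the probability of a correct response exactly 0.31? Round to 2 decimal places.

-3.63

P(theta) = c + (1 − c) · 1 / (1 + exp(−a(theta − b)))
Remove guessing floor: (0.31 − 0.08)/(1 − 0.08) = 0.2500
logit = ln(0.2500/0.7500) = -1.0986
theta = b + logit/(a) = -1.8 + (-1.0986)/0.6000 = -3.6310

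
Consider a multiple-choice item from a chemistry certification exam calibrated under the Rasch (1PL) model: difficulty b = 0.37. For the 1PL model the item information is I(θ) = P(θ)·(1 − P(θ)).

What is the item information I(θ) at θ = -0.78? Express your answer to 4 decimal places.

0.1827

P = 1/(1+e^{1.1500}) = 0.2405
P(1−P) = 0.2405 × 0.7595 = 0.1827
I = P(1−P) = 0.18265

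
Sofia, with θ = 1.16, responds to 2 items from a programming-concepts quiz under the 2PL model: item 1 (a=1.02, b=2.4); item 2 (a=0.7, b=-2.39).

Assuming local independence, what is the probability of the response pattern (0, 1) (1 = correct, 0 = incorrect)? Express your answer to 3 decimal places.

P(θ) = 1 / (1 + exp(−a(θ − b)))
P_1 = 1/(1+e^{1.2648}) = 0.2201
P_2 = 1/(1+e^{-2.4850}) = 0.9231
L = (1−P_1) × P_2 = 0.7799 × 0.9231 = 0.71987

0.720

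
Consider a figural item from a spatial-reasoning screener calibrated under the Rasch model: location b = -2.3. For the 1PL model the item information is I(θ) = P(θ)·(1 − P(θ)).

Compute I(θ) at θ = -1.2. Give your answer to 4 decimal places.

P = 1/(1+e^{-1.1000}) = 0.7503
P(1−P) = 0.7503 × 0.2497 = 0.1874
I = P(1−P) = 0.18737

0.1874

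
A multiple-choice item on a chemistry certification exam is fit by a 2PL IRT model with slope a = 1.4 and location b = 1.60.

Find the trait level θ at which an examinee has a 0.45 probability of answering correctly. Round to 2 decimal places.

P(θ) = 1 / (1 + exp(−a(θ − b)))
logit = ln(0.4500/0.5500) = -0.2007
θ = b + logit/(a) = 1.60 + (-0.2007)/1.4000 = 1.4567

1.46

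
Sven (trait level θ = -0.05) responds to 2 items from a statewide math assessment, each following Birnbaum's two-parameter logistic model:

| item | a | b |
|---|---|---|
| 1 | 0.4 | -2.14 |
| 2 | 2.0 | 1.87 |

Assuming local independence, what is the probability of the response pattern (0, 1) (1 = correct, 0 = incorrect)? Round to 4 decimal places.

0.0064

P(θ) = 1 / (1 + exp(−a(θ − b)))
P_1 = 1/(1+e^{-0.8360}) = 0.6976
P_2 = 1/(1+e^{3.8400}) = 0.0210
L = (1−P_1) × P_2 = 0.3024 × 0.0210 = 0.00636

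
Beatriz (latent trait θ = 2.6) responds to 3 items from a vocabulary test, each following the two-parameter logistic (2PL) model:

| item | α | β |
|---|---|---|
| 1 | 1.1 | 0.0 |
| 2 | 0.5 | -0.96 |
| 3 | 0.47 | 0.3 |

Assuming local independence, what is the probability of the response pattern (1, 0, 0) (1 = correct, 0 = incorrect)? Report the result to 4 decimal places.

P(θ) = 1 / (1 + exp(−α(θ − β)))
P_1 = 1/(1+e^{-2.8600}) = 0.9458
P_2 = 1/(1+e^{-1.7800}) = 0.8557
P_3 = 1/(1+e^{-1.0810}) = 0.7467
L = P_1 × (1−P_2) × (1−P_3) = 0.9458 × 0.1443 × 0.2533 = 0.03457

0.0346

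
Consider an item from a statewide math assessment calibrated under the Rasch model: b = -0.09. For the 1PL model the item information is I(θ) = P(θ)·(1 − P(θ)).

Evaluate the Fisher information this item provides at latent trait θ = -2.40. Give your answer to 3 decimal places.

0.082

P = 1/(1+e^{2.3100}) = 0.0903
P(1−P) = 0.0903 × 0.9097 = 0.0821
I = P(1−P) = 0.08214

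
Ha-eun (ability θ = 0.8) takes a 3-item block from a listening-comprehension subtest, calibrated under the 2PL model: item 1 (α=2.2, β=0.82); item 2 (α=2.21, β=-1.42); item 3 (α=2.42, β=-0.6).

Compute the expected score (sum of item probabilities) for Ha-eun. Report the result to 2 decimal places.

P(θ) = 1 / (1 + exp(−α(θ − β)))
P_1 = 1/(1+e^{0.0440}) = 0.4890
P_2 = 1/(1+e^{-4.9062}) = 0.9927
P_3 = 1/(1+e^{-3.3880}) = 0.9673
E[score] = 0.4890 + 0.9927 + 0.9673 = 2.4490

2.45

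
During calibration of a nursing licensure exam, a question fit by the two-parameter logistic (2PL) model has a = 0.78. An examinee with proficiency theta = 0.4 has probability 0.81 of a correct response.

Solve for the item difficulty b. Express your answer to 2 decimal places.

-1.46

P(theta) = 1 / (1 + exp(−a(theta − b)))
logit(0.81) = ln(0.81/0.19) = 1.4500
b = theta − logit/(a) = 0.4 − 1.4500/0.7800 = -1.4590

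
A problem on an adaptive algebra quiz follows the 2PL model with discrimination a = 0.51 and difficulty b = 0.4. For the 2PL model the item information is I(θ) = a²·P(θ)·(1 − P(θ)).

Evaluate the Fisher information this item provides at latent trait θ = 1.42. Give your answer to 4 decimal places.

0.0608

P = 1/(1+e^{-0.5202}) = 0.6272
P(1−P) = 0.6272 × 0.3728 = 0.2338
I = a² × P(1−P) = 0.51² × 0.2338 = 0.06082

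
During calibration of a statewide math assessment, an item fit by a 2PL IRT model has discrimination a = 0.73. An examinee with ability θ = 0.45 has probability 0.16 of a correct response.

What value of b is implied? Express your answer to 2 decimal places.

2.72

P(θ) = 1 / (1 + exp(−a(θ − b)))
logit(0.16) = ln(0.16/0.84) = -1.6582
b = θ − logit/(a) = 0.45 − (-1.6582)/0.7300 = 2.7215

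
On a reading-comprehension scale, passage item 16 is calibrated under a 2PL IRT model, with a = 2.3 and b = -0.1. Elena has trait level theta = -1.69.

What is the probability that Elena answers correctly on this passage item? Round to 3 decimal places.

0.025

P(theta) = 1 / (1 + exp(−a(theta − b)))
Exponent: 2.3 × (-1.69 − (-0.1)) = -3.6570
1/(1 + e^{3.6570}) = 0.0252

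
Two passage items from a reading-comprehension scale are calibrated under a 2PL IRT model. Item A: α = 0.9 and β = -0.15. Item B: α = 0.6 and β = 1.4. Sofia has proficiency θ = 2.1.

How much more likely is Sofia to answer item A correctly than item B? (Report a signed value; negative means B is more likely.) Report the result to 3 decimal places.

0.280

P(θ) = 1 / (1 + exp(−α(θ − β)))
P_A = 0.8834
P_B = 0.6035
P_A − P_B = 0.2799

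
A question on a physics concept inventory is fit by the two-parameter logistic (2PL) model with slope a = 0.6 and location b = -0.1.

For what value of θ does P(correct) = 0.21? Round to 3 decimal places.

-2.308

P(θ) = 1 / (1 + exp(−a(θ − b)))
logit = ln(0.2100/0.7900) = -1.3249
θ = b + logit/(a) = -0.1 + (-1.3249)/0.6000 = -2.3082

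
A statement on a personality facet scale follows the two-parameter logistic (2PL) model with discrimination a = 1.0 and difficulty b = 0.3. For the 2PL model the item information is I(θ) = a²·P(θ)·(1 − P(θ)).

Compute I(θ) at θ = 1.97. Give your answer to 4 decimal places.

P = 1/(1+e^{-1.6700}) = 0.8416
P(1−P) = 0.8416 × 0.1584 = 0.1333
I = a² × P(1−P) = 1.0² × 0.1333 = 0.13333

0.1333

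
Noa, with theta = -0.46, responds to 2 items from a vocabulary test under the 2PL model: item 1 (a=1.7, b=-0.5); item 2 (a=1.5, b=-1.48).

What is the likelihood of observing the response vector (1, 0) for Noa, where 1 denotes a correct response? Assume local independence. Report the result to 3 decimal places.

0.092

P(theta) = 1 / (1 + exp(−a(theta − b)))
P_1 = 1/(1+e^{-0.0680}) = 0.5170
P_2 = 1/(1+e^{-1.5300}) = 0.8220
L = P_1 × (1−P_2) = 0.5170 × 0.1780 = 0.09202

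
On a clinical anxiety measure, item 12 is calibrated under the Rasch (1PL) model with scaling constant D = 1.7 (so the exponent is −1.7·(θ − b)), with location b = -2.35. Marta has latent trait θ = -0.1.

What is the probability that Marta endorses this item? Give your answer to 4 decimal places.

0.9786

P(θ) = 1 / (1 + exp(−D·(θ − b)))
Exponent: 1.7 × (-0.1 − (-2.35)) = 3.8250
1/(1 + e^{-3.8250}) = 0.9786
P = 0.9786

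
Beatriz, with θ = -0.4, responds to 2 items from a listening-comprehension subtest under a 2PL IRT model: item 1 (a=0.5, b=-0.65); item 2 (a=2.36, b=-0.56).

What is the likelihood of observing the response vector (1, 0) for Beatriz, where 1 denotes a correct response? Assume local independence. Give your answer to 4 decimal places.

0.2160

P(θ) = 1 / (1 + exp(−a(θ − b)))
P_1 = 1/(1+e^{-0.1250}) = 0.5312
P_2 = 1/(1+e^{-0.3776}) = 0.5933
L = P_1 × (1−P_2) = 0.5312 × 0.4067 = 0.21605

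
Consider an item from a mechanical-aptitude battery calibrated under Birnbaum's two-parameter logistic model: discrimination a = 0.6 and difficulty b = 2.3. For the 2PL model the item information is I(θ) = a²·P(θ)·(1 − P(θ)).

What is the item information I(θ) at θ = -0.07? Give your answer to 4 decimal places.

0.0564

P = 1/(1+e^{1.4220}) = 0.1943
P(1−P) = 0.1943 × 0.8057 = 0.1566
I = a² × P(1−P) = 0.6² × 0.1566 = 0.05637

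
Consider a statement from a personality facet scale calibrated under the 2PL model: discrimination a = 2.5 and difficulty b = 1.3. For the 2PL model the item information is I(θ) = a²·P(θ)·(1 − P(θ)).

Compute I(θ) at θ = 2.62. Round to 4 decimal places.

0.2144

P = 1/(1+e^{-3.3000}) = 0.9644
P(1−P) = 0.9644 × 0.0356 = 0.0343
I = a² × P(1−P) = 2.5² × 0.0343 = 0.21441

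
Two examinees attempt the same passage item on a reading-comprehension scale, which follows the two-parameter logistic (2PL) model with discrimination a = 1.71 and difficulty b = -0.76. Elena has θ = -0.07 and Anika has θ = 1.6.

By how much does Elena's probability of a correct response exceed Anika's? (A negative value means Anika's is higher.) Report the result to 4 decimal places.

P(θ) = 1 / (1 + exp(−a(θ − b)))
P(Elena) = 0.7649  [exponent 1.1799]
P(Anika) = 0.9826  [exponent 4.0356]
Difference = 0.7649 − 0.9826 = -0.2177

-0.2177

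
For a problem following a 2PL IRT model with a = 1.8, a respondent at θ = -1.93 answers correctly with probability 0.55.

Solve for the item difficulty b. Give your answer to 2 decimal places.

P(θ) = 1 / (1 + exp(−a(θ − b)))
logit(0.55) = ln(0.55/0.45) = 0.2007
b = θ − logit/(a) = -1.93 − 0.2007/1.8000 = -2.0415

-2.04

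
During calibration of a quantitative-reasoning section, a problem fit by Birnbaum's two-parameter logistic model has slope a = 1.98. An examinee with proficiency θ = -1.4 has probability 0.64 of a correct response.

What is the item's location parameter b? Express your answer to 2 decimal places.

-1.69

P(θ) = 1 / (1 + exp(−a(θ − b)))
logit(0.64) = ln(0.64/0.36) = 0.5754
b = θ − logit/(a) = -1.4 − 0.5754/1.9800 = -1.6906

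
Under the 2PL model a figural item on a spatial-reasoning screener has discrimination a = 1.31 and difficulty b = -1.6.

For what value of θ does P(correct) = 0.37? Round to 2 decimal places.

P(θ) = 1 / (1 + exp(−a(θ − b)))
logit = ln(0.3700/0.6300) = -0.5322
θ = b + logit/(a) = -1.6 + (-0.5322)/1.3100 = -2.0063

-2.01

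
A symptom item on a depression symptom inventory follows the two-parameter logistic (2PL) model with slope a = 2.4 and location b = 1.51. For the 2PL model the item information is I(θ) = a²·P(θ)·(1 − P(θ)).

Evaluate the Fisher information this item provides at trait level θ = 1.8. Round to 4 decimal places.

P = 1/(1+e^{-0.6960}) = 0.6673
P(1−P) = 0.6673 × 0.3327 = 0.2220
I = a² × P(1−P) = 2.4² × 0.2220 = 1.27878

1.2788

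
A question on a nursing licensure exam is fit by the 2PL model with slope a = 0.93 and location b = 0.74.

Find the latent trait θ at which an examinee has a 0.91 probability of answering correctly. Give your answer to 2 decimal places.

P(θ) = 1 / (1 + exp(−a(θ − b)))
logit = ln(0.9100/0.0900) = 2.3136
θ = b + logit/(a) = 0.74 + 2.3136/0.9300 = 3.2278

3.23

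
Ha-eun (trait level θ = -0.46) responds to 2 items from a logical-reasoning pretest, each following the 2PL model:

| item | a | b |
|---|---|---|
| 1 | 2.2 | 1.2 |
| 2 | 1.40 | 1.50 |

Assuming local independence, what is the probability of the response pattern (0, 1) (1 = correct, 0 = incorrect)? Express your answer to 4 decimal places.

P(θ) = 1 / (1 + exp(−a(θ − b)))
P_1 = 1/(1+e^{3.6520}) = 0.0253
P_2 = 1/(1+e^{2.7440}) = 0.0604
L = (1−P_1) × P_2 = 0.9747 × 0.0604 = 0.05890

0.0589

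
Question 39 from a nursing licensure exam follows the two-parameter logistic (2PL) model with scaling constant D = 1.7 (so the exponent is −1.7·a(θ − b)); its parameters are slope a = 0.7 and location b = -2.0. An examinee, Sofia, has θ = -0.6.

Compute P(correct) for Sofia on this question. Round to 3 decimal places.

P(θ) = 1 / (1 + exp(−D·a(θ − b)))
Exponent: 1.7 × 0.7 × (-0.6 − (-2.0)) = 1.6660
1/(1 + e^{-1.6660}) = 0.8410
P = 0.8410

0.841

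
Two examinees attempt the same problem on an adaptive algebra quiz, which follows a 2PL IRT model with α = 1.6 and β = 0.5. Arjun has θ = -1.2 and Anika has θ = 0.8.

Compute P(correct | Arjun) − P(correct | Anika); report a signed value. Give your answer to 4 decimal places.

P(θ) = 1 / (1 + exp(−α(θ − β)))
P(Arjun) = 0.0618  [exponent -2.7200]
P(Anika) = 0.6177  [exponent 0.4800]
Difference = 0.0618 − 0.6177 = -0.5559

-0.5559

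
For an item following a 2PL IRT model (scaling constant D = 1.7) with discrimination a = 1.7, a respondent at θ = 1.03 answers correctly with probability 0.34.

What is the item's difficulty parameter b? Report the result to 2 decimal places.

P(θ) = 1 / (1 + exp(−D·a(θ − b)))
logit(0.34) = ln(0.34/0.66) = -0.6633
b = θ − logit/(1.7·a) = 1.03 − (-0.6633)/2.8900 = 1.2595

1.26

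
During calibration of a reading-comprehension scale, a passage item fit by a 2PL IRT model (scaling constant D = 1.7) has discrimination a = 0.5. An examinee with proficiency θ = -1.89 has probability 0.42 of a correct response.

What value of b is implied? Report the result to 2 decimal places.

P(θ) = 1 / (1 + exp(−D·a(θ − b)))
logit(0.42) = ln(0.42/0.58) = -0.3228
b = θ − logit/(1.7·a) = -1.89 − (-0.3228)/0.8500 = -1.5103

-1.51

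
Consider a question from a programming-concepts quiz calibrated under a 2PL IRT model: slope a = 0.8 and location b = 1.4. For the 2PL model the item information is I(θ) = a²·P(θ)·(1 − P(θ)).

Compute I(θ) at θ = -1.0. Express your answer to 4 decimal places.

0.0714

P = 1/(1+e^{1.9200}) = 0.1279
P(1−P) = 0.1279 × 0.8721 = 0.1115
I = a² × P(1−P) = 0.8² × 0.1115 = 0.07137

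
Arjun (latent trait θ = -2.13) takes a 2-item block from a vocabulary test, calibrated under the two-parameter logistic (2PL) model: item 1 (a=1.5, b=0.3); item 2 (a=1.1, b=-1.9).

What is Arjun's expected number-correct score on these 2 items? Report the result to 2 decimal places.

P(θ) = 1 / (1 + exp(−a(θ − b)))
P_1 = 1/(1+e^{3.6450}) = 0.0255
P_2 = 1/(1+e^{0.2530}) = 0.4371
E[score] = 0.0255 + 0.4371 = 0.4625

0.46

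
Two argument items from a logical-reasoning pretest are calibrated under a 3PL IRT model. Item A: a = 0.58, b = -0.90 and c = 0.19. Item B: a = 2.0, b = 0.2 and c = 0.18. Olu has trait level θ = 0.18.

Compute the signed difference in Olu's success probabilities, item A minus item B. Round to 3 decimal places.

P(θ) = c + (1 − c) · 1 / (1 + exp(−a(θ − b)))
P_A = 0.7179
P_B = 0.5818
P_A − P_B = 0.1361

0.136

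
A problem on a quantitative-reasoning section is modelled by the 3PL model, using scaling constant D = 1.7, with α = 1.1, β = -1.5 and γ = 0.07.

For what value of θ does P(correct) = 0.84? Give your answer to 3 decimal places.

P(θ) = γ + (1 − γ) · 1 / (1 + exp(−D·α(θ − β)))
Remove guessing floor: (0.84 − 0.07)/(1 − 0.07) = 0.8280
logit = ln(0.8280/0.1720) = 1.5712
θ = β + logit/(1.7·α) = -1.5 + 1.5712/1.8700 = -0.6598

-0.660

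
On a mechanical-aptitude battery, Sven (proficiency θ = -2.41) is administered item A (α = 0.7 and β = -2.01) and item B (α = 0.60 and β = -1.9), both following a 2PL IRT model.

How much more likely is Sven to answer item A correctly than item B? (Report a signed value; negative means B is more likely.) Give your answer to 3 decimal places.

0.006

P(θ) = 1 / (1 + exp(−α(θ − β)))
P_A = 0.4305
P_B = 0.4241
P_A − P_B = 0.0064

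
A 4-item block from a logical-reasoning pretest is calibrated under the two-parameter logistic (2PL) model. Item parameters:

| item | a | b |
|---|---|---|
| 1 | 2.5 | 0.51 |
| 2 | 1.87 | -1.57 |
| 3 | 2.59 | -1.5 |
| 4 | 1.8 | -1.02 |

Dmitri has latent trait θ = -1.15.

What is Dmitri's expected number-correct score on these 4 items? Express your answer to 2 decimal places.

1.86

P(θ) = 1 / (1 + exp(−a(θ − b)))
P_1 = 1/(1+e^{4.1500}) = 0.0155
P_2 = 1/(1+e^{-0.7854}) = 0.6868
P_3 = 1/(1+e^{-0.9065}) = 0.7123
P_4 = 1/(1+e^{0.2340}) = 0.4418
E[score] = 0.0155 + 0.6868 + 0.7123 + 0.4418 = 1.8564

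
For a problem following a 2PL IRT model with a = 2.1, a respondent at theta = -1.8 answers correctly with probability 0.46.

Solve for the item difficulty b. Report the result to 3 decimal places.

P(theta) = 1 / (1 + exp(−a(theta − b)))
logit(0.46) = ln(0.46/0.54) = -0.1603
b = theta − logit/(a) = -1.8 − (-0.1603)/2.1000 = -1.7236

-1.724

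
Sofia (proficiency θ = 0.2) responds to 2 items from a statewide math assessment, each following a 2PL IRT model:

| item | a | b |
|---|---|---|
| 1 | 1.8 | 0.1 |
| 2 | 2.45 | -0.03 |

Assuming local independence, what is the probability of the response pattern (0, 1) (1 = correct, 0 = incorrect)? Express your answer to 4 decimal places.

P(θ) = 1 / (1 + exp(−a(θ − b)))
P_1 = 1/(1+e^{-0.1800}) = 0.5449
P_2 = 1/(1+e^{-0.5635}) = 0.6373
L = (1−P_1) × P_2 = 0.4551 × 0.6373 = 0.29003

0.2900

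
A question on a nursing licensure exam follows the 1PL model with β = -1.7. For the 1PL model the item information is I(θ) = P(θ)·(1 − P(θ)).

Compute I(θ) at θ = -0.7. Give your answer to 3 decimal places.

P = 1/(1+e^{-1.0000}) = 0.7311
P(1−P) = 0.7311 × 0.2689 = 0.1966
I = P(1−P) = 0.19661

0.197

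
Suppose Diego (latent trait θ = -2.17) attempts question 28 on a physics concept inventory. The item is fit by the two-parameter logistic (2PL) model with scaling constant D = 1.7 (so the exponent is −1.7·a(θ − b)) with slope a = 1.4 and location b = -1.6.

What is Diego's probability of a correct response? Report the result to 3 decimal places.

0.205

P(θ) = 1 / (1 + exp(−D·a(θ − b)))
Exponent: 1.7 × 1.4 × (-2.17 − (-1.6)) = -1.3566
1/(1 + e^{1.3566}) = 0.2048
P = 0.2048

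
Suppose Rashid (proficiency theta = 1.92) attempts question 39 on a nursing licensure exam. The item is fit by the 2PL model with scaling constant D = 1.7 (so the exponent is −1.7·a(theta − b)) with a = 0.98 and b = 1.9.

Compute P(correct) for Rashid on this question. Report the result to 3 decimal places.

P(theta) = 1 / (1 + exp(−D·a(theta − b)))
Exponent: 1.7 × 0.98 × (1.92 − 1.9) = 0.0333
1/(1 + e^{-0.0333}) = 0.5083
P = 0.5083

0.508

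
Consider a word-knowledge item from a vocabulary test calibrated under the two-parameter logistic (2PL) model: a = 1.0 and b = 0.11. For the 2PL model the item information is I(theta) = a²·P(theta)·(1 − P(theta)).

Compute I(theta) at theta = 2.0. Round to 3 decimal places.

P = 1/(1+e^{-1.8900}) = 0.8688
P(1−P) = 0.8688 × 0.1312 = 0.1140
I = a² × P(1−P) = 1.0² × 0.1140 = 0.11402

0.114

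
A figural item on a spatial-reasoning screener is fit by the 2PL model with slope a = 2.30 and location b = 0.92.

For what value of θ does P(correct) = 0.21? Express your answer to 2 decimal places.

P(θ) = 1 / (1 + exp(−a(θ − b)))
logit = ln(0.2100/0.7900) = -1.3249
θ = b + logit/(a) = 0.92 + (-1.3249)/2.3000 = 0.3439

0.34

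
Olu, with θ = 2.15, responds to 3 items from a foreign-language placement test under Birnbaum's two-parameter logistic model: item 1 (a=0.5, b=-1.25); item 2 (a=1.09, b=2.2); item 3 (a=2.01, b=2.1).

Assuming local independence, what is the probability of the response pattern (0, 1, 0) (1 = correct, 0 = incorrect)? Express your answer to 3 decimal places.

0.036

P(θ) = 1 / (1 + exp(−a(θ − b)))
P_1 = 1/(1+e^{-1.7000}) = 0.8455
P_2 = 1/(1+e^{0.0545}) = 0.4864
P_3 = 1/(1+e^{-0.1005}) = 0.5251
L = (1−P_1) × P_2 × (1−P_3) = 0.1545 × 0.4864 × 0.4749 = 0.03568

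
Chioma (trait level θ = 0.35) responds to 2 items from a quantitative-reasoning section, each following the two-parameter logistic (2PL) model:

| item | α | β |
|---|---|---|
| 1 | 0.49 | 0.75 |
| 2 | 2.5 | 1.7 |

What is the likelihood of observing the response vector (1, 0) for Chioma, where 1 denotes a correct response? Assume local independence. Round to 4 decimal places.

P(θ) = 1 / (1 + exp(−α(θ − β)))
P_1 = 1/(1+e^{0.1960}) = 0.4512
P_2 = 1/(1+e^{3.3750}) = 0.0331
L = P_1 × (1−P_2) = 0.4512 × 0.9669 = 0.43623

0.4362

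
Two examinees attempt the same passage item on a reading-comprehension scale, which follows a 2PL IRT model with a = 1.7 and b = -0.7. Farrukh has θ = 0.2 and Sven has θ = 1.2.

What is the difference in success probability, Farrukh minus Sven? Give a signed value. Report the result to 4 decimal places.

-0.1399

P(θ) = 1 / (1 + exp(−a(θ − b)))
P(Farrukh) = 0.8220  [exponent 1.5300]
P(Sven) = 0.9619  [exponent 3.2300]
Difference = 0.8220 − 0.9619 = -0.1399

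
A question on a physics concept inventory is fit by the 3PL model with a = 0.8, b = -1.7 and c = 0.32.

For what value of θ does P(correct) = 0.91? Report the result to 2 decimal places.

0.65

P(θ) = c + (1 − c) · 1 / (1 + exp(−a(θ − b)))
Remove guessing floor: (0.91 − 0.32)/(1 − 0.32) = 0.8676
logit = ln(0.8676/0.1324) = 1.8803
θ = b + logit/(a) = -1.7 + 1.8803/0.8000 = 0.6504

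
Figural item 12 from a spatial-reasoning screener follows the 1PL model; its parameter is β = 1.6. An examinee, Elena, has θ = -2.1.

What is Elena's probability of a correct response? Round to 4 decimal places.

P(θ) = 1 / (1 + exp(−(θ − β)))
Exponent: (-2.1 − 1.6) = -3.7000
1/(1 + e^{3.7000}) = 0.0241
P = 0.0241

0.0241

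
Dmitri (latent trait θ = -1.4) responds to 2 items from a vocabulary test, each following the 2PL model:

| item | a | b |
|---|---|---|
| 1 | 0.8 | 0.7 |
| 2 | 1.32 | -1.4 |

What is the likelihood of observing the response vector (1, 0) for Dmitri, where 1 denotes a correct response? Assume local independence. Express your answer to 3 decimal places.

P(θ) = 1 / (1 + exp(−a(θ − b)))
P_1 = 1/(1+e^{1.6800}) = 0.1571
P_2 = 1/(1+e^{0.0000}) = 0.5000
L = P_1 × (1−P_2) = 0.1571 × 0.5000 = 0.07855

0.079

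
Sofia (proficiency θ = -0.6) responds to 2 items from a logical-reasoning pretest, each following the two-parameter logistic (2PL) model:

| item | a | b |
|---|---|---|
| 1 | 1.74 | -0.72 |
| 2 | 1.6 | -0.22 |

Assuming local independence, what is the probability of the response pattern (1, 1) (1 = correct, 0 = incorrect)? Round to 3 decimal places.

0.195

P(θ) = 1 / (1 + exp(−a(θ − b)))
P_1 = 1/(1+e^{-0.2088}) = 0.5520
P_2 = 1/(1+e^{0.6080}) = 0.3525
L = P_1 × P_2 = 0.5520 × 0.3525 = 0.19459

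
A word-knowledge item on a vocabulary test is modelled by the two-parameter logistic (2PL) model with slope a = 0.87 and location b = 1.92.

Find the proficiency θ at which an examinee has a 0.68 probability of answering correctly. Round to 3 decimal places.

P(θ) = 1 / (1 + exp(−a(θ − b)))
logit = ln(0.6800/0.3200) = 0.7538
θ = b + logit/(a) = 1.92 + 0.7538/0.8700 = 2.7864

2.786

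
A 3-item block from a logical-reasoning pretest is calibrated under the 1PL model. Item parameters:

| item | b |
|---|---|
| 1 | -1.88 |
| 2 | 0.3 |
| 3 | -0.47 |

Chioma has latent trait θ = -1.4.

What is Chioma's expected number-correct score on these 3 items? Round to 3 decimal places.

P(θ) = 1 / (1 + exp(−(θ − b)))
P_1 = 1/(1+e^{-0.4800}) = 0.6177
P_2 = 1/(1+e^{1.7000}) = 0.1545
P_3 = 1/(1+e^{0.9300}) = 0.2829
E[score] = 0.6177 + 0.1545 + 0.2829 = 1.0551

1.055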